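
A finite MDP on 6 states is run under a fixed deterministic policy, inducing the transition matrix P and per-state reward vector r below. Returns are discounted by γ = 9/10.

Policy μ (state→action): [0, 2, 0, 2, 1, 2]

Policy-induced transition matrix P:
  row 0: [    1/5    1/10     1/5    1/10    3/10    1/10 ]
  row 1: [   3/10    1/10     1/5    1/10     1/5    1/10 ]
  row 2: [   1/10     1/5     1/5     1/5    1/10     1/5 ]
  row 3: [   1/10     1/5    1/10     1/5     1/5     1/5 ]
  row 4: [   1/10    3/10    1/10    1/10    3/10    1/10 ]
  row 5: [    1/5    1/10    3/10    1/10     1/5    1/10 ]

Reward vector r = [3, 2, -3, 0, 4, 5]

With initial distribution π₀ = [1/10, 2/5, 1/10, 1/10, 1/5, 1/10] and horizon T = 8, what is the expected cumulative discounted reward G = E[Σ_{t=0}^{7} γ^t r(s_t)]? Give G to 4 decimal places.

t=0: π = [0.1000, 0.4000, 0.1000, 0.1000, 0.2000, 0.1000], E[r] = 2.1000, γ^t·E[r] = 2.100000, running G = 2.100000
t=1: π = [0.2000, 0.1600, 0.1800, 0.1200, 0.2200, 0.1200], E[r] = 1.8600, γ^t·E[r] = 1.674000, running G = 3.774000
t=2: π = [0.1640, 0.1740, 0.1780, 0.1300, 0.2240, 0.1300], E[r] = 1.8520, γ^t·E[r] = 1.500120, running G = 5.274120
t=3: π = [0.1642, 0.1756, 0.1776, 0.1308, 0.2210, 0.1308], E[r] = 1.8490, γ^t·E[r] = 1.347921, running G = 6.622041
t=4: π = [0.1646, 0.1750, 0.1779, 0.1308, 0.2208, 0.1308], E[r] = 1.8475, γ^t·E[r] = 1.212132, running G = 7.834173
t=5: π = [0.1646, 0.1750, 0.1779, 0.1309, 0.2207, 0.1309], E[r] = 1.8473, γ^t·E[r] = 1.090815, running G = 8.924987
t=6: π = [0.1645, 0.1750, 0.1779, 0.1309, 0.2207, 0.1309], E[r] = 1.8473, γ^t·E[r] = 0.981719, running G = 9.906706
t=7: π = [0.1645, 0.1750, 0.1779, 0.1309, 0.2207, 0.1309], E[r] = 1.8473, γ^t·E[r] = 0.883544, running G = 10.790250

G = 10.7902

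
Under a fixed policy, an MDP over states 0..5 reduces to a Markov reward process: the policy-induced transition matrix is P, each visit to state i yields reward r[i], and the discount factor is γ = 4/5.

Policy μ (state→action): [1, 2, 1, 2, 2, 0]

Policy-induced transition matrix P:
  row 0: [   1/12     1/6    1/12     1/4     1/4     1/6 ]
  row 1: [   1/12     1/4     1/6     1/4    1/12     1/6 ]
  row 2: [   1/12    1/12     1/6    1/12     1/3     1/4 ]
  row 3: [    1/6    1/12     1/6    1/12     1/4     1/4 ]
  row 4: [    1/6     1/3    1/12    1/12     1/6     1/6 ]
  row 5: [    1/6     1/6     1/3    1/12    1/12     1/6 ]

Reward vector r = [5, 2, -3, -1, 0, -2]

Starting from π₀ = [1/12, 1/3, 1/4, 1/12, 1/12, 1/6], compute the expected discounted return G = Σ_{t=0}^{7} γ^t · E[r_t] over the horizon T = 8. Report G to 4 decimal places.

G = -0.2986

t=0: π = [0.0833, 0.3333, 0.2500, 0.0833, 0.0833, 0.1667], E[r] = -0.0833, γ^t·E[r] = -0.083333, running G = -0.083333
t=1: π = [0.1111, 0.1806, 0.1806, 0.1528, 0.1806, 0.1944], E[r] = -0.1667, γ^t·E[r] = -0.133333, running G = -0.216667
t=2: π = [0.1273, 0.1840, 0.1748, 0.1319, 0.1875, 0.1944], E[r] = -0.0405, γ^t·E[r] = -0.025926, running G = -0.242593
t=3: π = [0.1262, 0.1877, 0.1728, 0.1352, 0.1859, 0.1922], E[r] = -0.0320, γ^t·E[r] = -0.016395, running G = -0.258988
t=4: π = [0.1261, 0.1876, 0.1727, 0.1356, 0.1856, 0.1923], E[r] = -0.0327, γ^t·E[r] = -0.013376, running G = -0.272364
t=5: π = [0.1261, 0.1875, 0.1727, 0.1356, 0.1856, 0.1924], E[r] = -0.0329, γ^t·E[r] = -0.010766, running G = -0.283130
t=6: π = [0.1261, 0.1875, 0.1727, 0.1356, 0.1856, 0.1924], E[r] = -0.0329, γ^t·E[r] = -0.008616, running G = -0.291745
t=7: π = [0.1261, 0.1875, 0.1727, 0.1356, 0.1856, 0.1924], E[r] = -0.0329, γ^t·E[r] = -0.006890, running G = -0.298636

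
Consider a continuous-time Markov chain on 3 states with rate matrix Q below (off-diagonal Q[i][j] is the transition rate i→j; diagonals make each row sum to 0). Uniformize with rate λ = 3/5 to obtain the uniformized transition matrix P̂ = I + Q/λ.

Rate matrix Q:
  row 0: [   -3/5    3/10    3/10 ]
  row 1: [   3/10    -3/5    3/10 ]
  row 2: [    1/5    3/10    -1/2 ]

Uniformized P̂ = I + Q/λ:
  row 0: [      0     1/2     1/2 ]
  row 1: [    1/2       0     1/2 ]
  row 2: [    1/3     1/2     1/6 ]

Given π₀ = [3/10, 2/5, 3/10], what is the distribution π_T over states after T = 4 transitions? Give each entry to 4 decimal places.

t=0: π = [0.3000, 0.4000, 0.3000]
t=1: π = [0.3000, 0.3000, 0.4000]
t=2: π = [0.2833, 0.3500, 0.3667]
t=3: π = [0.2972, 0.3250, 0.3778]
t=4: π = [0.2884, 0.3375, 0.3741]

π = [0.2884, 0.3375, 0.3741]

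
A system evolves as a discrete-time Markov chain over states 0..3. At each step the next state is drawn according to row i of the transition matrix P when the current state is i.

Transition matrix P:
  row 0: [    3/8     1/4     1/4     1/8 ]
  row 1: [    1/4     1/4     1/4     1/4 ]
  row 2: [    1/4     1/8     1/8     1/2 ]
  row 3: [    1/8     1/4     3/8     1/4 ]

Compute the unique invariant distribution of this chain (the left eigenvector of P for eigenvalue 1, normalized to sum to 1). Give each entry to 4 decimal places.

π = [0.2453, 0.2183, 0.2536, 0.2827]

Balance equations π_j = Σ_i π_i·P[i][j]:
  π_0 = 3/8·π_0 + 1/4·π_1 + 1/4·π_2 + 1/8·π_3
  π_1 = 1/4·π_0 + 1/4·π_1 + 1/8·π_2 + 1/4·π_3
  π_2 = 1/4·π_0 + 1/4·π_1 + 1/8·π_2 + 3/8·π_3
  normalize: π_0 + π_1 + π_2 + π_3 = 1
Solving the linear system gives exactly π = [118/481, 105/481, 122/481, 136/481].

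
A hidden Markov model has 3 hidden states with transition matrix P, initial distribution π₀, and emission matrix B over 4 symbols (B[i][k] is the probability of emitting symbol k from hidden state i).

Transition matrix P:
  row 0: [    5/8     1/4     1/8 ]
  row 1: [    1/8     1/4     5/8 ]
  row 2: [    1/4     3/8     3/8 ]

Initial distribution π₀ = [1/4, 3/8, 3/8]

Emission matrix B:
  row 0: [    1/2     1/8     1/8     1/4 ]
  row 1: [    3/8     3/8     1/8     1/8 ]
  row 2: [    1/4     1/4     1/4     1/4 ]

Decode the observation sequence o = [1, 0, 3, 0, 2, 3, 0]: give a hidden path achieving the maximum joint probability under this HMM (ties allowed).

path = [2, 0, 0, 0, 0, 0, 0]

t=0: δ = [3.125e-02, 1.406e-01, 9.375e-02]  (obs o_0=1)
t=1: δ = [1.172e-02, 1.318e-02, 2.197e-02]  ψ = [2, 1, 1]  (obs o_1=0)
t=2: δ = [1.831e-03, 1.030e-03, 2.060e-03]  ψ = [0, 2, 1]  (obs o_2=3)
t=3: δ = [5.722e-04, 2.897e-04, 1.931e-04]  ψ = [0, 2, 2]  (obs o_3=0)
t=4: δ = [4.470e-05, 1.788e-05, 4.526e-05]  ψ = [0, 0, 1]  (obs o_4=2)
t=5: δ = [6.985e-06, 2.122e-06, 4.243e-06]  ψ = [0, 2, 2]  (obs o_5=3)
t=6: δ = [2.183e-06, 6.548e-07, 3.978e-07]  ψ = [0, 0, 2]  (obs o_6=0)
backtrack: best end state = 0; path = [2, 0, 0, 0, 0, 0, 0]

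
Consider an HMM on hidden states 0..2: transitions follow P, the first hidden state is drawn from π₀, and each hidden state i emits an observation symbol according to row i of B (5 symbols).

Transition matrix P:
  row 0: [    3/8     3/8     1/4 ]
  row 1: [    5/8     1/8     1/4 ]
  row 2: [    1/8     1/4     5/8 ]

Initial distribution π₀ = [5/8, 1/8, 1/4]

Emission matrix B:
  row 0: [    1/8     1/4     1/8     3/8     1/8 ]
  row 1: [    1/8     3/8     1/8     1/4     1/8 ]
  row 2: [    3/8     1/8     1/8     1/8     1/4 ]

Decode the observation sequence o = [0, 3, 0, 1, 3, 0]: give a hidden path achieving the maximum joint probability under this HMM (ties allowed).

t=0: δ = [7.812e-02, 1.562e-02, 9.375e-02]  (obs o_0=0)
t=1: δ = [1.099e-02, 7.324e-03, 7.324e-03]  ψ = [0, 0, 2]  (obs o_1=3)
t=2: δ = [5.722e-04, 5.150e-04, 1.717e-03]  ψ = [1, 0, 2]  (obs o_2=0)
t=3: δ = [8.047e-05, 1.609e-04, 1.341e-04]  ψ = [1, 2, 2]  (obs o_3=1)
t=4: δ = [3.772e-05, 8.382e-06, 1.048e-05]  ψ = [1, 2, 2]  (obs o_4=3)
t=5: δ = [1.768e-06, 1.768e-06, 3.536e-06]  ψ = [0, 0, 0]  (obs o_5=0)
backtrack: best end state = 2; path = [2, 2, 2, 1, 0, 2]

path = [2, 2, 2, 1, 0, 2]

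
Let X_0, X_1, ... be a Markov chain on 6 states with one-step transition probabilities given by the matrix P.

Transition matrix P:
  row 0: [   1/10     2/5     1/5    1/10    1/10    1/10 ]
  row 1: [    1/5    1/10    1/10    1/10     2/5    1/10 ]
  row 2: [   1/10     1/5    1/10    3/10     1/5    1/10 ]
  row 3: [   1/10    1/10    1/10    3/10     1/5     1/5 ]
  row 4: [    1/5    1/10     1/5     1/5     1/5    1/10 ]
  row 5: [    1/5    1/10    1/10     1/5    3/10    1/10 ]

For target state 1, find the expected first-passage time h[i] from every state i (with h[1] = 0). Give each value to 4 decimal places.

First-step conditioning: h[1] = 0; for i ≠ 1, h[i] = 1 + Σ_k P[i][k]·h[k].
  h[0] = 1 + 1/10·h[0] + 1/5·h[2] + 1/10·h[3] + 1/10·h[4] + 1/10·h[5]
  h[2] = 1 + 1/10·h[0] + 1/10·h[2] + 3/10·h[3] + 1/5·h[4] + 1/10·h[5]
  h[3] = 1 + 1/10·h[0] + 1/10·h[2] + 3/10·h[3] + 1/5·h[4] + 1/5·h[5]
  h[4] = 1 + 1/5·h[0] + 1/5·h[2] + 1/5·h[3] + 1/5·h[4] + 1/10·h[5]
  h[5] = 1 + 1/5·h[0] + 1/10·h[2] + 1/5·h[3] + 3/10·h[4] + 1/10·h[5]
Solving the 5×5 linear system over states ≠ 1 gives exactly h = [19745/4349, 0, 25580/4349, 28325/4349, 27280/4349, 27450/4349] (h[1] = 0 is the target).

h = [4.5401, 0.0000, 5.8818, 6.5130, 6.2727, 6.3118]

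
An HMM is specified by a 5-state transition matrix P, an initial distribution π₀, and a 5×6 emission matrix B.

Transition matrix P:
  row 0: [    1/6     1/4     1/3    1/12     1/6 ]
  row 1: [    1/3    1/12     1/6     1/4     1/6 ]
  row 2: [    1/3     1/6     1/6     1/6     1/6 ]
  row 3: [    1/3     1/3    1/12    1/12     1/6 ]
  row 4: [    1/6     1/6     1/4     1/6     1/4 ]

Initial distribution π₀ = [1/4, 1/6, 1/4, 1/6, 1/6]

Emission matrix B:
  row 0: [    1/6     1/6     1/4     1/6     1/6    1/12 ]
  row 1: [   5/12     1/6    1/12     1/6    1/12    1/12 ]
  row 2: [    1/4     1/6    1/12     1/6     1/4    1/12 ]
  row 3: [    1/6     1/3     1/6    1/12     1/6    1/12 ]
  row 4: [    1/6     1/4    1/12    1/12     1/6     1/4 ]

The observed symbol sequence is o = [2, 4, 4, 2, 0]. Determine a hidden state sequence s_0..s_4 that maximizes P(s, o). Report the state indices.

t=0: δ = [6.250e-02, 1.389e-02, 2.083e-02, 2.778e-02, 1.389e-02]  (obs o_0=2)
t=1: δ = [1.736e-03, 1.302e-03, 5.208e-03, 8.681e-04, 1.736e-03]  ψ = [0, 0, 0, 0, 0]  (obs o_1=4)
t=2: δ = [2.894e-04, 7.234e-05, 2.170e-04, 1.447e-04, 1.447e-04]  ψ = [2, 2, 2, 2, 2]  (obs o_2=4)
t=3: δ = [1.808e-05, 6.028e-06, 8.038e-06, 6.028e-06, 4.019e-06]  ψ = [2, 0, 0, 2, 0]  (obs o_3=2)
t=4: δ = [5.023e-07, 1.884e-06, 1.507e-06, 2.512e-07, 5.023e-07]  ψ = [0, 0, 0, 0, 0]  (obs o_4=0)
backtrack: best end state = 1; path = [0, 2, 2, 0, 1]

path = [0, 2, 2, 0, 1]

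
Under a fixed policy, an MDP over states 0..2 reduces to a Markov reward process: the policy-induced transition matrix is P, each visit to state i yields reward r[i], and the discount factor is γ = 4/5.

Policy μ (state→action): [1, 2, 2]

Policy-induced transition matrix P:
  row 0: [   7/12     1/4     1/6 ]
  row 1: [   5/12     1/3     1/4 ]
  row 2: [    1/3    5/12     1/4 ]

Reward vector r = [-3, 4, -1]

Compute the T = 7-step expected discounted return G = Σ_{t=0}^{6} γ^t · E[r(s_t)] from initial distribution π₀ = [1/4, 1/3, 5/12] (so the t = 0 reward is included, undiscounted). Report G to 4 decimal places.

t=0: π = [0.2500, 0.3333, 0.4167], E[r] = 0.1667, γ^t·E[r] = 0.166667, running G = 0.166667
t=1: π = [0.4236, 0.3472, 0.2292], E[r] = -0.1111, γ^t·E[r] = -0.088889, running G = 0.077778
t=2: π = [0.4682, 0.3171, 0.2147], E[r] = -0.3507, γ^t·E[r] = -0.224444, running G = -0.146667
t=3: π = [0.4768, 0.3122, 0.2110], E[r] = -0.3926, γ^t·E[r] = -0.200988, running G = -0.347654
t=4: π = [0.4786, 0.3112, 0.2103], E[r] = -0.4012, γ^t·E[r] = -0.164329, running G = -0.511984
t=5: π = [0.4789, 0.3110, 0.2101], E[r] = -0.4029, γ^t·E[r] = -0.132031, running G = -0.644014
t=6: π = [0.4790, 0.3109, 0.2101], E[r] = -0.4033, γ^t·E[r] = -0.105716, running G = -0.749730

G = -0.7497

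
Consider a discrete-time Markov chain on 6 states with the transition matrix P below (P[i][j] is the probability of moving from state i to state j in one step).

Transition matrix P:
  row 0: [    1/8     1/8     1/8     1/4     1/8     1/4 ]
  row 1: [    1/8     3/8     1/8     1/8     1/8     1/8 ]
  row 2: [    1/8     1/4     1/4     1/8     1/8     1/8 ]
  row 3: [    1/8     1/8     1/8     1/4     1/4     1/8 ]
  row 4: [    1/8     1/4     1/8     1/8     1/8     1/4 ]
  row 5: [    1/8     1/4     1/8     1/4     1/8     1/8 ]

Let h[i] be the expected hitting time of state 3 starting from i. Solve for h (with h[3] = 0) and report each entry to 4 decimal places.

h = [5.3659, 6.2439, 6.2439, 0.0000, 6.1463, 5.4634]

First-step conditioning: h[3] = 0; for i ≠ 3, h[i] = 1 + Σ_k P[i][k]·h[k].
  h[0] = 1 + 1/8·h[0] + 1/8·h[1] + 1/8·h[2] + 1/8·h[4] + 1/4·h[5]
  h[1] = 1 + 1/8·h[0] + 3/8·h[1] + 1/8·h[2] + 1/8·h[4] + 1/8·h[5]
  h[2] = 1 + 1/8·h[0] + 1/4·h[1] + 1/4·h[2] + 1/8·h[4] + 1/8·h[5]
  h[4] = 1 + 1/8·h[0] + 1/4·h[1] + 1/8·h[2] + 1/8·h[4] + 1/4·h[5]
  h[5] = 1 + 1/8·h[0] + 1/4·h[1] + 1/8·h[2] + 1/8·h[4] + 1/8·h[5]
Solving the 5×5 linear system over states ≠ 3 gives exactly h = [220/41, 256/41, 256/41, 0, 252/41, 224/41] (h[3] = 0 is the target).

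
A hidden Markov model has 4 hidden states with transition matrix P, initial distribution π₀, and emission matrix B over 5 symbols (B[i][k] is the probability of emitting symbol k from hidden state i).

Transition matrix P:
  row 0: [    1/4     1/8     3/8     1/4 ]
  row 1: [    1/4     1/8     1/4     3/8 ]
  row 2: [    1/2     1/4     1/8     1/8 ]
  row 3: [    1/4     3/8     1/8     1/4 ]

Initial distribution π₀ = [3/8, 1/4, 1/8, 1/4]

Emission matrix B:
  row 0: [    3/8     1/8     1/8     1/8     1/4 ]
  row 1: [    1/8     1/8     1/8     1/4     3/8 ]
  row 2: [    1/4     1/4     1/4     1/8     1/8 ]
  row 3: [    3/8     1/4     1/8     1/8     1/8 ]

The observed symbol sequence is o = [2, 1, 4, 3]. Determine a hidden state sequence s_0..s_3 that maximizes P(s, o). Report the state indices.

t=0: δ = [4.688e-02, 3.125e-02, 3.125e-02, 3.125e-02]  (obs o_0=2)
t=1: δ = [1.953e-03, 1.465e-03, 4.395e-03, 2.930e-03]  ψ = [2, 3, 0, 0]  (obs o_1=1)
t=2: δ = [5.493e-04, 4.120e-04, 9.155e-05, 9.155e-05]  ψ = [2, 2, 0, 3]  (obs o_2=4)
t=3: δ = [1.717e-05, 1.717e-05, 2.575e-05, 1.931e-05]  ψ = [0, 0, 0, 1]  (obs o_3=3)
backtrack: best end state = 2; path = [0, 2, 0, 2]

path = [0, 2, 0, 2]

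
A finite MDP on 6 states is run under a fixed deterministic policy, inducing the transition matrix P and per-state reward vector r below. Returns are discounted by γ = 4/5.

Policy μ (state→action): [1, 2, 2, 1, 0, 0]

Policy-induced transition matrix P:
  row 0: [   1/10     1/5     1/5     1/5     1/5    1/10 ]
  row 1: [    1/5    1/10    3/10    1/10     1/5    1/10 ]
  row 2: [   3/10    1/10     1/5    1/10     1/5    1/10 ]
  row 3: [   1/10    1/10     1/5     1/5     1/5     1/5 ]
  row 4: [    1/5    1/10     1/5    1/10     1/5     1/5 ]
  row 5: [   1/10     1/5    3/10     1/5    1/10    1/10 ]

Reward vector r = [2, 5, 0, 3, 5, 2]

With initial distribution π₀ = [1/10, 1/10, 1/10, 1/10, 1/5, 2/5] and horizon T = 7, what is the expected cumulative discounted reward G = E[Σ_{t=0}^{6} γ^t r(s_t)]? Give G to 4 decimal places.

t=0: π = [0.1000, 0.1000, 0.1000, 0.1000, 0.2000, 0.4000], E[r] = 2.8000, γ^t·E[r] = 2.800000, running G = 2.800000
t=1: π = [0.1500, 0.1500, 0.2500, 0.1600, 0.1600, 0.1300], E[r] = 2.5900, γ^t·E[r] = 2.072000, running G = 4.872000
t=2: π = [0.1810, 0.1280, 0.2280, 0.1440, 0.1870, 0.1320], E[r] = 2.6330, γ^t·E[r] = 1.685120, running G = 6.557120
t=3: π = [0.1771, 0.1313, 0.2260, 0.1457, 0.1868, 0.1331], E[r] = 2.6480, γ^t·E[r] = 1.355776, running G = 7.912896
t=4: π = [0.1770, 0.1310, 0.2264, 0.1456, 0.1867, 0.1333], E[r] = 2.6458, γ^t·E[r] = 1.083736, running G = 8.996632
t=5: π = [0.1771, 0.1310, 0.2264, 0.1456, 0.1867, 0.1332], E[r] = 2.6458, γ^t·E[r] = 0.866987, running G = 9.863619
t=6: π = [0.1771, 0.1310, 0.2264, 0.1456, 0.1867, 0.1332], E[r] = 2.6459, γ^t·E[r] = 0.693595, running G = 10.557214

G = 10.5572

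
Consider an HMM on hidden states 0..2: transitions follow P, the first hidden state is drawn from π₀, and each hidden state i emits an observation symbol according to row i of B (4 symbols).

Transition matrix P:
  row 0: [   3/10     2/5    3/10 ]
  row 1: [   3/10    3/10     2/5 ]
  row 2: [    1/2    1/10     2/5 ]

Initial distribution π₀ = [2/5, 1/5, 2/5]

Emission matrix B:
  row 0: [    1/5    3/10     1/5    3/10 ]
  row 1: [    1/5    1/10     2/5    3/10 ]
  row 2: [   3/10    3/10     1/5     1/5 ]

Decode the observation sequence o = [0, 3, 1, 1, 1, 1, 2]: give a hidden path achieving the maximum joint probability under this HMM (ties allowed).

path = [2, 0, 2, 2, 2, 0, 1]

t=0: δ = [8.000e-02, 4.000e-02, 1.200e-01]  (obs o_0=0)
t=1: δ = [1.800e-02, 9.600e-03, 9.600e-03]  ψ = [2, 0, 2]  (obs o_1=3)
t=2: δ = [1.620e-03, 7.200e-04, 1.620e-03]  ψ = [0, 0, 0]  (obs o_2=1)
t=3: δ = [2.430e-04, 6.480e-05, 1.944e-04]  ψ = [2, 0, 2]  (obs o_3=1)
t=4: δ = [2.916e-05, 9.720e-06, 2.333e-05]  ψ = [2, 0, 2]  (obs o_4=1)
t=5: δ = [3.499e-06, 1.166e-06, 2.799e-06]  ψ = [2, 0, 2]  (obs o_5=1)
t=6: δ = [2.799e-07, 5.599e-07, 2.239e-07]  ψ = [2, 0, 2]  (obs o_6=2)
backtrack: best end state = 1; path = [2, 0, 2, 2, 2, 0, 1]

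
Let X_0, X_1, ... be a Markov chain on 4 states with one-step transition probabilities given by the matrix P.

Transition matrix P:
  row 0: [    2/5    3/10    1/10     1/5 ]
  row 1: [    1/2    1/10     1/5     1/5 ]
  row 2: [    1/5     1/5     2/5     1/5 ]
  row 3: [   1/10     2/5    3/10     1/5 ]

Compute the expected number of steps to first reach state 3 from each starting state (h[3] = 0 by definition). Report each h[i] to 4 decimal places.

First-step conditioning: h[3] = 0; for i ≠ 3, h[i] = 1 + Σ_k P[i][k]·h[k].
  h[0] = 1 + 2/5·h[0] + 3/10·h[1] + 1/10·h[2]
  h[1] = 1 + 1/2·h[0] + 1/10·h[1] + 1/5·h[2]
  h[2] = 1 + 1/5·h[0] + 1/5·h[1] + 2/5·h[2]
Solving the 3×3 linear system over states ≠ 3 gives exactly h = [5, 5, 5, 0] (h[3] = 0 is the target).

h = [5.0000, 5.0000, 5.0000, 0.0000]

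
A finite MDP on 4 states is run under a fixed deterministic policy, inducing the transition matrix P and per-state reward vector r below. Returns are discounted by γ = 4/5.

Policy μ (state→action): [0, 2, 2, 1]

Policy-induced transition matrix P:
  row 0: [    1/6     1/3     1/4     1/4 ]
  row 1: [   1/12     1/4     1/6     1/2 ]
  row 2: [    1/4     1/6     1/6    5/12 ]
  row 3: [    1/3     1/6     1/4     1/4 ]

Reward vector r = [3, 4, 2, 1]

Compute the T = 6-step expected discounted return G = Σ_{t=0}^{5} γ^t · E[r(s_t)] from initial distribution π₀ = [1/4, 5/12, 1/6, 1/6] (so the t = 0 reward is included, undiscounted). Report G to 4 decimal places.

t=0: π = [0.2500, 0.4167, 0.1667, 0.1667], E[r] = 2.9167, γ^t·E[r] = 2.916667, running G = 2.916667
t=1: π = [0.1736, 0.2431, 0.2014, 0.3819], E[r] = 2.2778, γ^t·E[r] = 1.822222, running G = 4.738889
t=2: π = [0.2269, 0.2159, 0.2130, 0.3443], E[r] = 2.3142, γ^t·E[r] = 1.481111, running G = 6.220000
t=3: π = [0.2238, 0.2225, 0.2143, 0.3395], E[r] = 2.3293, γ^t·E[r] = 1.192593, running G = 7.412593
t=4: π = [0.2226, 0.2225, 0.2136, 0.3413], E[r] = 2.3262, γ^t·E[r] = 0.952831, running G = 8.365424
t=5: π = [0.2228, 0.2223, 0.2137, 0.3412], E[r] = 2.3262, γ^t·E[r] = 0.762246, running G = 9.127670

G = 9.1277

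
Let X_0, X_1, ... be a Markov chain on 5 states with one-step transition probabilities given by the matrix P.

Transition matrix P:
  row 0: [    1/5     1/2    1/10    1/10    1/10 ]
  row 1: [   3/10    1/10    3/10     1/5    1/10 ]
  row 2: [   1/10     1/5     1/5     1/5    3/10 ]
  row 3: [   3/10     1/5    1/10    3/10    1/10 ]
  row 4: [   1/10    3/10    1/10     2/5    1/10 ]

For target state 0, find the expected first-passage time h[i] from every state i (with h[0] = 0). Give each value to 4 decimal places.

h = [0.0000, 4.3155, 5.2170, 4.1152, 4.9583]

First-step conditioning: h[0] = 0; for i ≠ 0, h[i] = 1 + Σ_k P[i][k]·h[k].
  h[1] = 1 + 1/10·h[1] + 3/10·h[2] + 1/5·h[3] + 1/10·h[4]
  h[2] = 1 + 1/5·h[1] + 1/5·h[2] + 1/5·h[3] + 3/10·h[4]
  h[3] = 1 + 1/5·h[1] + 1/10·h[2] + 3/10·h[3] + 1/10·h[4]
  h[4] = 1 + 3/10·h[1] + 1/10·h[2] + 2/5·h[3] + 1/10·h[4]
Solving the 4×4 linear system over states ≠ 0 gives exactly h = [0, 2585/599, 3125/599, 2465/599, 2970/599] (h[0] = 0 is the target).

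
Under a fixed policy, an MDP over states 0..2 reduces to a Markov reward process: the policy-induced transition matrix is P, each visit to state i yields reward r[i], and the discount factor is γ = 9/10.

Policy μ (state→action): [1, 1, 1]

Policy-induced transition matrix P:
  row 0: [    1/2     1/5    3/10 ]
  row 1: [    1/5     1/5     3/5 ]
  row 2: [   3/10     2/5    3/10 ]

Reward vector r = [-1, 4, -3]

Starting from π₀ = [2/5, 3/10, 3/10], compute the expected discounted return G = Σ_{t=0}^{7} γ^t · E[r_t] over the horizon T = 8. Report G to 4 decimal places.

G = -1.9755

t=0: π = [0.4000, 0.3000, 0.3000], E[r] = -0.1000, γ^t·E[r] = -0.100000, running G = -0.100000
t=1: π = [0.3500, 0.2600, 0.3900], E[r] = -0.4800, γ^t·E[r] = -0.432000, running G = -0.532000
t=2: π = [0.3440, 0.2780, 0.3780], E[r] = -0.3660, γ^t·E[r] = -0.296460, running G = -0.828460
t=3: π = [0.3410, 0.2756, 0.3834], E[r] = -0.3888, γ^t·E[r] = -0.283435, running G = -1.111895
t=4: π = [0.3406, 0.2767, 0.3827], E[r] = -0.3820, γ^t·E[r] = -0.250604, running G = -1.362499
t=5: π = [0.3405, 0.2765, 0.3830], E[r] = -0.3833, γ^t·E[r] = -0.226351, running G = -1.588851
t=6: π = [0.3404, 0.2766, 0.3830], E[r] = -0.3829, γ^t·E[r] = -0.203498, running G = -1.792349
t=7: π = [0.3404, 0.2766, 0.3830], E[r] = -0.3830, γ^t·E[r] = -0.183188, running G = -1.975536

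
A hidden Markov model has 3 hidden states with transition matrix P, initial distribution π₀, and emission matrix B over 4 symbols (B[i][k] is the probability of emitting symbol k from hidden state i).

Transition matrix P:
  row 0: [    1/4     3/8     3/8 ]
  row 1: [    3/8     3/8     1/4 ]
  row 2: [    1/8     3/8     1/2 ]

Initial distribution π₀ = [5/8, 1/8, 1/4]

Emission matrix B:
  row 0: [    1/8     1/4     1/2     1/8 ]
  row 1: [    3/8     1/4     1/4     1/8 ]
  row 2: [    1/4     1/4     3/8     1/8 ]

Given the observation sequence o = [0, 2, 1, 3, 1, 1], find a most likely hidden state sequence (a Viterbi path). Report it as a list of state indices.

path = [2, 2, 2, 2, 2, 2]

t=0: δ = [7.812e-02, 4.688e-02, 6.250e-02]  (obs o_0=0)
t=1: δ = [9.766e-03, 7.324e-03, 1.172e-02]  ψ = [0, 0, 2]  (obs o_1=2)
t=2: δ = [6.866e-04, 1.099e-03, 1.465e-03]  ψ = [1, 2, 2]  (obs o_2=1)
t=3: δ = [5.150e-05, 6.866e-05, 9.155e-05]  ψ = [1, 2, 2]  (obs o_3=3)
t=4: δ = [6.437e-06, 8.583e-06, 1.144e-05]  ψ = [1, 2, 2]  (obs o_4=1)
t=5: δ = [8.047e-07, 1.073e-06, 1.431e-06]  ψ = [1, 2, 2]  (obs o_5=1)
backtrack: best end state = 2; path = [2, 2, 2, 2, 2, 2]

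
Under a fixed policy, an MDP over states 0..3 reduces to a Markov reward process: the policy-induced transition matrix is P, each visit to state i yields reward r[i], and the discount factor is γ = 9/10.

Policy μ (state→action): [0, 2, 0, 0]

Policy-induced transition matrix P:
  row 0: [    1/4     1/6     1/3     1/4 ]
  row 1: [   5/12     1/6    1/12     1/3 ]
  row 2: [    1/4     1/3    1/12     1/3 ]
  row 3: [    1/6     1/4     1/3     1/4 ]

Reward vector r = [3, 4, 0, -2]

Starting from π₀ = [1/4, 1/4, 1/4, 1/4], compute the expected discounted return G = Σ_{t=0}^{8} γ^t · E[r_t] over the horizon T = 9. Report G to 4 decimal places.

t=0: π = [0.2500, 0.2500, 0.2500, 0.2500], E[r] = 1.2500, γ^t·E[r] = 1.250000, running G = 1.250000
t=1: π = [0.2708, 0.2292, 0.2083, 0.2917], E[r] = 1.1458, γ^t·E[r] = 1.031250, running G = 2.281250
t=2: π = [0.2639, 0.2257, 0.2240, 0.2865], E[r] = 1.1215, γ^t·E[r] = 0.908438, running G = 3.189688
t=3: π = [0.2637, 0.2279, 0.2209, 0.2875], E[r] = 1.1277, γ^t·E[r] = 0.822129, running G = 4.011816
t=4: π = [0.2640, 0.2274, 0.2211, 0.2874], E[r] = 1.1270, γ^t·E[r] = 0.739449, running G = 4.751266
t=5: π = [0.2640, 0.2275, 0.2212, 0.2874], E[r] = 1.1270, γ^t·E[r] = 0.665482, running G = 5.416748
t=6: π = [0.2640, 0.2275, 0.2212, 0.2874], E[r] = 1.1270, γ^t·E[r] = 0.598952, running G = 6.015699
t=7: π = [0.2640, 0.2275, 0.2212, 0.2874], E[r] = 1.1270, γ^t·E[r] = 0.539053, running G = 6.554753
t=8: π = [0.2640, 0.2275, 0.2212, 0.2874], E[r] = 1.1270, γ^t·E[r] = 0.485148, running G = 7.039901

G = 7.0399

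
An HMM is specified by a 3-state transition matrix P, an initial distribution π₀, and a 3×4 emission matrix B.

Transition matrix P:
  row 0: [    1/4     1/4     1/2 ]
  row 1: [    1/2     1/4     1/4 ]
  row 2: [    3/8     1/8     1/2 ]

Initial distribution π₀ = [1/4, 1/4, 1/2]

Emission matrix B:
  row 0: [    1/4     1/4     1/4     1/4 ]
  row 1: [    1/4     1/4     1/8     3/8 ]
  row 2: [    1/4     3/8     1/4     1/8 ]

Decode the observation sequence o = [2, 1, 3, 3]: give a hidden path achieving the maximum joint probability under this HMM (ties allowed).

t=0: δ = [6.250e-02, 3.125e-02, 1.250e-01]  (obs o_0=2)
t=1: δ = [1.172e-02, 3.906e-03, 2.344e-02]  ψ = [2, 0, 2]  (obs o_1=1)
t=2: δ = [2.197e-03, 1.099e-03, 1.465e-03]  ψ = [2, 0, 2]  (obs o_2=3)
t=3: δ = [1.373e-04, 2.060e-04, 1.373e-04]  ψ = [0, 0, 0]  (obs o_3=3)
backtrack: best end state = 1; path = [2, 2, 0, 1]

path = [2, 2, 0, 1]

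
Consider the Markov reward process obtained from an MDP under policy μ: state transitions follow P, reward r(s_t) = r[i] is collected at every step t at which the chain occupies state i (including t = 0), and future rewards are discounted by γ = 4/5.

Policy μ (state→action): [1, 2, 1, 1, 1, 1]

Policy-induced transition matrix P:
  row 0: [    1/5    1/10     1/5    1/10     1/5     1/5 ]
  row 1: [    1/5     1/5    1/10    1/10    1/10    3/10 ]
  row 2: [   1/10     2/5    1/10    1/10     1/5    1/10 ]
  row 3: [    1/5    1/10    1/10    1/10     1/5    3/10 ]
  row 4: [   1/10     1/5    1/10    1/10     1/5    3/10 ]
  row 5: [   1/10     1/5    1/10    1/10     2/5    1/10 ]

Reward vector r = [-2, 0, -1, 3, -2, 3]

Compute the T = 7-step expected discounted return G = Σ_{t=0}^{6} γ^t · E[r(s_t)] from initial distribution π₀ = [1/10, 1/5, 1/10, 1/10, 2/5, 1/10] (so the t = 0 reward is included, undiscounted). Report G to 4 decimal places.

G = -0.0784

t=0: π = [0.1000, 0.2000, 0.1000, 0.1000, 0.4000, 0.1000], E[r] = -0.5000, γ^t·E[r] = -0.500000, running G = -0.500000
t=1: π = [0.1400, 0.2000, 0.1100, 0.1000, 0.2000, 0.2500], E[r] = 0.2600, γ^t·E[r] = 0.208000, running G = -0.292000
t=2: π = [0.1440, 0.1980, 0.1140, 0.1000, 0.2300, 0.2140], E[r] = 0.0800, γ^t·E[r] = 0.051200, running G = -0.240800
t=3: π = [0.1442, 0.1984, 0.1144, 0.1000, 0.2230, 0.2200], E[r] = 0.1112, γ^t·E[r] = 0.056934, running G = -0.183866
t=4: π = [0.1443, 0.1985, 0.1144, 0.1000, 0.2242, 0.2187], E[r] = 0.1048, γ^t·E[r] = 0.042942, running G = -0.140923
t=5: π = [0.1443, 0.1985, 0.1144, 0.1000, 0.2239, 0.2190], E[r] = 0.1061, γ^t·E[r] = 0.034764, running G = -0.106159
t=6: π = [0.1443, 0.1985, 0.1144, 0.1000, 0.2239, 0.2189], E[r] = 0.1058, γ^t·E[r] = 0.027743, running G = -0.078416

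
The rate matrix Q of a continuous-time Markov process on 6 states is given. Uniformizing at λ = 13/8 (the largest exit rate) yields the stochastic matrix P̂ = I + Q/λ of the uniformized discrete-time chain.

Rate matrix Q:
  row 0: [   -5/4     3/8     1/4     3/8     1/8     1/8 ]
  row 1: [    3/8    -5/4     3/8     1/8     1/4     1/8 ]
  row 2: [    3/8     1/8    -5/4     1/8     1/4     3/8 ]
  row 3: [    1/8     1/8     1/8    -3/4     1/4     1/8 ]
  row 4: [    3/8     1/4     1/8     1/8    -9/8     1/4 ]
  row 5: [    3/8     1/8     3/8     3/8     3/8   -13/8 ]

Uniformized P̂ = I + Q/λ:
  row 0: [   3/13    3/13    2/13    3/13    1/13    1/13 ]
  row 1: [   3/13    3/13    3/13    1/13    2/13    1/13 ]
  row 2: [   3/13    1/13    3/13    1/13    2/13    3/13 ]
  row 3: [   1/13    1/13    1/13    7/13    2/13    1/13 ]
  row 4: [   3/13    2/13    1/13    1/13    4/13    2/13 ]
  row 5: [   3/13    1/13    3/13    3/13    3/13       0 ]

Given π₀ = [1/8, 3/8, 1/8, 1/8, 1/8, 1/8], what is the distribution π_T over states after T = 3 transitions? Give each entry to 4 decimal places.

π = [0.1994, 0.1443, 0.1573, 0.2196, 0.1731, 0.1064]

t=0: π = [0.1250, 0.3750, 0.1250, 0.1250, 0.1250, 0.1250]
t=1: π = [0.2115, 0.1635, 0.1827, 0.1731, 0.1731, 0.0962]
t=2: π = [0.2041, 0.1479, 0.1612, 0.2041, 0.1716, 0.1109]
t=3: π = [0.1994, 0.1443, 0.1573, 0.2196, 0.1731, 0.1064]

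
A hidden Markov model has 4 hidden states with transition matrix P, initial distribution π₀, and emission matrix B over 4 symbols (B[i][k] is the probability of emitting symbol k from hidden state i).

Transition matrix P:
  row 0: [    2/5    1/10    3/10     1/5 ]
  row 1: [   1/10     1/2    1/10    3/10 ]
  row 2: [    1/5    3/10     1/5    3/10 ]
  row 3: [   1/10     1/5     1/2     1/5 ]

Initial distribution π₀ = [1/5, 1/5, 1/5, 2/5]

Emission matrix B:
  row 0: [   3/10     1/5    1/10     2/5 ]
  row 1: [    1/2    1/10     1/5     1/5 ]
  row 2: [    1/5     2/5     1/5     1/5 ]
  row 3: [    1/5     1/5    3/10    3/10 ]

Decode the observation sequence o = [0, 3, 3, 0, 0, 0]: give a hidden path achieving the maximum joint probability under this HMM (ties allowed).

t=0: δ = [6.000e-02, 1.000e-01, 4.000e-02, 8.000e-02]  (obs o_0=0)
t=1: δ = [9.600e-03, 1.000e-02, 8.000e-03, 9.000e-03]  ψ = [0, 1, 3, 1]  (obs o_1=3)
t=2: δ = [1.536e-03, 1.000e-03, 9.000e-04, 9.000e-04]  ψ = [0, 1, 3, 1]  (obs o_2=3)
t=3: δ = [1.843e-04, 2.500e-04, 9.216e-05, 6.144e-05]  ψ = [0, 1, 0, 0]  (obs o_3=0)
t=4: δ = [2.212e-05, 6.250e-05, 1.106e-05, 1.500e-05]  ψ = [0, 1, 0, 1]  (obs o_4=0)
t=5: δ = [2.654e-06, 1.563e-05, 1.500e-06, 3.750e-06]  ψ = [0, 1, 3, 1]  (obs o_5=0)
backtrack: best end state = 1; path = [1, 1, 1, 1, 1, 1]

path = [1, 1, 1, 1, 1, 1]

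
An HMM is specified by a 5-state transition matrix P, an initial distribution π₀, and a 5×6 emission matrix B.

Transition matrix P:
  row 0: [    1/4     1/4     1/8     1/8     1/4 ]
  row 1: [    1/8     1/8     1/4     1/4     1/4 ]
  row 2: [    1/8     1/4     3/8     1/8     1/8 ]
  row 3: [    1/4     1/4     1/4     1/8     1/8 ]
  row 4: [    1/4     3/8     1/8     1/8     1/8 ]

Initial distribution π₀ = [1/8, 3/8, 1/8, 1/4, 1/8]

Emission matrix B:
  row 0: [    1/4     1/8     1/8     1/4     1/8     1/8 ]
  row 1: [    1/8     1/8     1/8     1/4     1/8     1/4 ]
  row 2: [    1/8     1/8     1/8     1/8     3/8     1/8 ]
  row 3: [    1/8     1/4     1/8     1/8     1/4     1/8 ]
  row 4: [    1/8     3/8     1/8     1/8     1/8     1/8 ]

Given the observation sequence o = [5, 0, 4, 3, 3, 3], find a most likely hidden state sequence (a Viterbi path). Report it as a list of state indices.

path = [1, 2, 2, 1, 4, 1]

t=0: δ = [1.562e-02, 9.375e-02, 1.562e-02, 3.125e-02, 1.562e-02]  (obs o_0=5)
t=1: δ = [2.930e-03, 1.465e-03, 2.930e-03, 2.930e-03, 2.930e-03]  ψ = [1, 1, 1, 1, 1]  (obs o_1=0)
t=2: δ = [9.155e-05, 1.373e-04, 4.120e-04, 9.155e-05, 9.155e-05]  ψ = [0, 4, 2, 0, 0]  (obs o_2=4)
t=3: δ = [1.287e-05, 2.575e-05, 1.931e-05, 6.437e-06, 6.437e-06]  ψ = [2, 2, 2, 2, 2]  (obs o_3=3)
t=4: δ = [8.047e-07, 1.207e-06, 9.052e-07, 8.047e-07, 8.047e-07]  ψ = [0, 2, 2, 1, 1]  (obs o_4=3)
t=5: δ = [5.029e-08, 7.544e-08, 4.243e-08, 3.772e-08, 3.772e-08]  ψ = [0, 4, 2, 1, 1]  (obs o_5=3)
backtrack: best end state = 1; path = [1, 2, 2, 1, 4, 1]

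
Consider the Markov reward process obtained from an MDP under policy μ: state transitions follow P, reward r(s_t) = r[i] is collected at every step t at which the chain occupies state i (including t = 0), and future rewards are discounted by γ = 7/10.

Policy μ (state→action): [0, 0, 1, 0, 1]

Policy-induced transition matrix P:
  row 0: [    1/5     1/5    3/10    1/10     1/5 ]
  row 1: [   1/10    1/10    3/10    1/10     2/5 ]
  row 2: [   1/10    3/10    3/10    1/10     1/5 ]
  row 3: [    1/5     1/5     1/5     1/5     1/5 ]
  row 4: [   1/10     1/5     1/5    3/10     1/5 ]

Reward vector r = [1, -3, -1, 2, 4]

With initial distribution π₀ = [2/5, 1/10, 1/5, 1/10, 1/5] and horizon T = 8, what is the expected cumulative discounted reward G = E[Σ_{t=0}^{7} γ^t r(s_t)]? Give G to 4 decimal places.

t=0: π = [0.4000, 0.1000, 0.2000, 0.1000, 0.2000], E[r] = 0.9000, γ^t·E[r] = 0.900000, running G = 0.900000
t=1: π = [0.1500, 0.2100, 0.2700, 0.1500, 0.2200], E[r] = 0.4300, γ^t·E[r] = 0.301000, running G = 1.201000
t=2: π = [0.1300, 0.2060, 0.2630, 0.1590, 0.2420], E[r] = 0.5350, γ^t·E[r] = 0.262150, running G = 1.463150
t=3: π = [0.1289, 0.2057, 0.2599, 0.1643, 0.2412], E[r] = 0.5453, γ^t·E[r] = 0.187038, running G = 1.650188
t=4: π = [0.1293, 0.2054, 0.2595, 0.1647, 0.2411], E[r] = 0.5475, γ^t·E[r] = 0.131457, running G = 1.781645
t=5: π = [0.1294, 0.2054, 0.2594, 0.1647, 0.2411], E[r] = 0.5475, γ^t·E[r] = 0.092018, running G = 1.873663
t=6: π = [0.1294, 0.2054, 0.2594, 0.1647, 0.2411], E[r] = 0.5475, γ^t·E[r] = 0.064410, running G = 1.938073
t=7: π = [0.1294, 0.2054, 0.2594, 0.1647, 0.2411], E[r] = 0.5475, γ^t·E[r] = 0.045087, running G = 1.983160

G = 1.9832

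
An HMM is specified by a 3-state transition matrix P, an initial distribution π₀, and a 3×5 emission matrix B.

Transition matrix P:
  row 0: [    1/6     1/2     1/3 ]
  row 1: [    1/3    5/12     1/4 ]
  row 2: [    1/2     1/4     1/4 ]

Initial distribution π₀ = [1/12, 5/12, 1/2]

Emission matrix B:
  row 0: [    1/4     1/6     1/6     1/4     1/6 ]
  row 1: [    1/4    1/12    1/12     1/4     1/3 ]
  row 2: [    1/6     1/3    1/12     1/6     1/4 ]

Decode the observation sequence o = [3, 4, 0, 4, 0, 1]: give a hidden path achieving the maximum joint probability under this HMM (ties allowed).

t=0: δ = [2.083e-02, 1.042e-01, 8.333e-02]  (obs o_0=3)
t=1: δ = [6.944e-03, 1.447e-02, 6.510e-03]  ψ = [2, 1, 1]  (obs o_1=4)
t=2: δ = [1.206e-03, 1.507e-03, 6.028e-04]  ψ = [1, 1, 1]  (obs o_2=0)
t=3: δ = [8.372e-05, 2.093e-04, 1.005e-04]  ψ = [1, 1, 0]  (obs o_3=4)
t=4: δ = [1.744e-05, 2.180e-05, 8.721e-06]  ψ = [1, 1, 1]  (obs o_4=0)
t=5: δ = [1.211e-06, 7.571e-07, 1.938e-06]  ψ = [1, 1, 0]  (obs o_5=1)
backtrack: best end state = 2; path = [1, 1, 1, 1, 0, 2]

path = [1, 1, 1, 1, 0, 2]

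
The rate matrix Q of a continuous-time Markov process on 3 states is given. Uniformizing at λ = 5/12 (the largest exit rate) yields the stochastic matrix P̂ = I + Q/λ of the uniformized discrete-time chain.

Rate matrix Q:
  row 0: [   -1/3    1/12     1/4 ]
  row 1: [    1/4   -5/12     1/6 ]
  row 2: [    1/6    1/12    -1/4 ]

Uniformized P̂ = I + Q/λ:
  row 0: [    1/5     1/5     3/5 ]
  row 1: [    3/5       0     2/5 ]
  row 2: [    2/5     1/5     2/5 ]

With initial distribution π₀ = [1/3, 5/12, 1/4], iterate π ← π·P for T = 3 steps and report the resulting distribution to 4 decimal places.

t=0: π = [0.3333, 0.4167, 0.2500]
t=1: π = [0.4167, 0.1167, 0.4667]
t=2: π = [0.3400, 0.1767, 0.4833]
t=3: π = [0.3673, 0.1647, 0.4680]

π = [0.3673, 0.1647, 0.4680]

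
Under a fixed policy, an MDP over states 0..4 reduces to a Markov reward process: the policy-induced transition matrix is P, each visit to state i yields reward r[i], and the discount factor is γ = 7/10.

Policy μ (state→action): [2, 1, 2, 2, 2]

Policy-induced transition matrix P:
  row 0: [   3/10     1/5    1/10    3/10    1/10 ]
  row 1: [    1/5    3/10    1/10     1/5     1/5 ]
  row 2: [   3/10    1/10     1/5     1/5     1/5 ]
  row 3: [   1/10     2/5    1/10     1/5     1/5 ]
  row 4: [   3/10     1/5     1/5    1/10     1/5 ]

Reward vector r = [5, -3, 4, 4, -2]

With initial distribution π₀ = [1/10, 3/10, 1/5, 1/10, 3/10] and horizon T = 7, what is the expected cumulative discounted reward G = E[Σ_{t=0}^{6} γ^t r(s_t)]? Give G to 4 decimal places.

G = 3.1975

t=0: π = [0.1000, 0.3000, 0.2000, 0.1000, 0.3000], E[r] = 0.2000, γ^t·E[r] = 0.200000, running G = 0.200000
t=1: π = [0.2500, 0.2300, 0.1500, 0.1800, 0.1900], E[r] = 1.5000, γ^t·E[r] = 1.050000, running G = 1.250000
t=2: π = [0.2410, 0.2440, 0.1340, 0.2060, 0.1750], E[r] = 1.4830, γ^t·E[r] = 0.726670, running G = 1.976670
t=3: π = [0.2344, 0.2522, 0.1309, 0.2066, 0.1759], E[r] = 1.4136, γ^t·E[r] = 0.484865, running G = 2.461535
t=4: π = [0.2335, 0.2535, 0.1307, 0.2059, 0.1766], E[r] = 1.4000, γ^t·E[r] = 0.336128, running G = 2.797663
t=5: π = [0.2335, 0.2534, 0.1307, 0.2057, 0.1767], E[r] = 1.3994, γ^t·E[r] = 0.235203, running G = 3.032865
t=6: π = [0.2335, 0.2534, 0.1307, 0.2057, 0.1767], E[r] = 1.3997, γ^t·E[r] = 0.164678, running G = 3.197543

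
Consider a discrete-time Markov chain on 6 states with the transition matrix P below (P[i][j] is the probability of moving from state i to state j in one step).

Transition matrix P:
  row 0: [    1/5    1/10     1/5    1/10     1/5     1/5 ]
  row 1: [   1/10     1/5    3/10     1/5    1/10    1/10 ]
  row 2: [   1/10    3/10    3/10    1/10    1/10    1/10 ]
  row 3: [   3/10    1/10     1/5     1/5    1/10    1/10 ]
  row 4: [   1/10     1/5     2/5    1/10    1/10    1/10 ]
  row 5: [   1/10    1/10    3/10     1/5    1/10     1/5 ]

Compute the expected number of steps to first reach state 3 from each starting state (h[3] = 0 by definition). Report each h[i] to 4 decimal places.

h = [7.5263, 6.7669, 7.4436, 0.0000, 7.5113, 6.7669]

First-step conditioning: h[3] = 0; for i ≠ 3, h[i] = 1 + Σ_k P[i][k]·h[k].
  h[0] = 1 + 1/5·h[0] + 1/10·h[1] + 1/5·h[2] + 1/5·h[4] + 1/5·h[5]
  h[1] = 1 + 1/10·h[0] + 1/5·h[1] + 3/10·h[2] + 1/10·h[4] + 1/10·h[5]
  h[2] = 1 + 1/10·h[0] + 3/10·h[1] + 3/10·h[2] + 1/10·h[4] + 1/10·h[5]
  h[4] = 1 + 1/10·h[0] + 1/5·h[1] + 2/5·h[2] + 1/10·h[4] + 1/10·h[5]
  h[5] = 1 + 1/10·h[0] + 1/10·h[1] + 3/10·h[2] + 1/10·h[4] + 1/5·h[5]
Solving the 5×5 linear system over states ≠ 3 gives exactly h = [143/19, 900/133, 990/133, 0, 999/133, 900/133] (h[3] = 0 is the target).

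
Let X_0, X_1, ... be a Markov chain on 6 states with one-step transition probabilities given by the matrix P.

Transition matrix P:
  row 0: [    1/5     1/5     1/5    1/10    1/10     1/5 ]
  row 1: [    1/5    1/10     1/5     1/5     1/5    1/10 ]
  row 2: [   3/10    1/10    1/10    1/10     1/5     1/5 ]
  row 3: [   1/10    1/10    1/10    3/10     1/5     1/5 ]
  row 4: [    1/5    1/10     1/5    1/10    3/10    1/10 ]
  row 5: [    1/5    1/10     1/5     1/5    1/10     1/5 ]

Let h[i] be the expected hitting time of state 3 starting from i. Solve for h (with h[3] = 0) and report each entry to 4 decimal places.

First-step conditioning: h[3] = 0; for i ≠ 3, h[i] = 1 + Σ_k P[i][k]·h[k].
  h[0] = 1 + 1/5·h[0] + 1/5·h[1] + 1/5·h[2] + 1/10·h[4] + 1/5·h[5]
  h[1] = 1 + 1/5·h[0] + 1/10·h[1] + 1/5·h[2] + 1/5·h[4] + 1/10·h[5]
  h[2] = 1 + 3/10·h[0] + 1/10·h[1] + 1/10·h[2] + 1/5·h[4] + 1/5·h[5]
  h[4] = 1 + 1/5·h[0] + 1/10·h[1] + 1/5·h[2] + 3/10·h[4] + 1/10·h[5]
  h[5] = 1 + 1/5·h[0] + 1/10·h[1] + 1/5·h[2] + 1/10·h[4] + 1/5·h[5]
Solving the 5×5 linear system over states ≠ 3 gives exactly h = [48455/6323, 44550/6323, 48905/6323, 0, 49500/6323, 44000/6323] (h[3] = 0 is the target).

h = [7.6633, 7.0457, 7.7345, 0.0000, 7.8286, 6.9587]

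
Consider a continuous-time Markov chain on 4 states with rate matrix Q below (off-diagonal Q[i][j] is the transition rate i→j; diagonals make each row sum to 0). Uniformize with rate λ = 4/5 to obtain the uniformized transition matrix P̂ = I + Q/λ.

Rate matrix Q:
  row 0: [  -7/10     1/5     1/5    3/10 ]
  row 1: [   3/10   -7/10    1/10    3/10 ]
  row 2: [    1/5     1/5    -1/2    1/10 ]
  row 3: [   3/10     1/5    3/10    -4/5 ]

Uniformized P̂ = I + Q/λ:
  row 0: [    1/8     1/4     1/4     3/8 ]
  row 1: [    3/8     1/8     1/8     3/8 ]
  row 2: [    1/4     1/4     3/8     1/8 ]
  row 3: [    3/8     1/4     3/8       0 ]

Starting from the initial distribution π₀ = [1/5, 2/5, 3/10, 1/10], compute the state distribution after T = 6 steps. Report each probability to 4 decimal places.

π = [0.2715, 0.2222, 0.2855, 0.2208]

t=0: π = [0.2000, 0.4000, 0.3000, 0.1000]
t=1: π = [0.2875, 0.2000, 0.2500, 0.2625]
t=2: π = [0.2719, 0.2250, 0.2891, 0.2141]
t=3: π = [0.2709, 0.2219, 0.2848, 0.2225]
t=4: π = [0.2717, 0.2223, 0.2857, 0.2204]
t=5: π = [0.2714, 0.2222, 0.2855, 0.2209]
t=6: π = [0.2715, 0.2222, 0.2855, 0.2208]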